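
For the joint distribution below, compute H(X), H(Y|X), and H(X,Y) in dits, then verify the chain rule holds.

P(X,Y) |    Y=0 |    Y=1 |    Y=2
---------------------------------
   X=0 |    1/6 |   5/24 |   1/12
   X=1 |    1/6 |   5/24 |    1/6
H(X,Y) = 0.7629, H(X) = 0.2995, H(Y|X) = 0.4633 (all in dits)

Chain rule: H(X,Y) = H(X) + H(Y|X)

Left side — joint entropy directly:
H(X,Y) = -Σ p(x,y) log p(x,y) = 0.7629 dits

Right side — compute H(Y|X) from the conditional distributions:
P(X) = (11/24, 13/24), so H(X) = 0.2995 dits
H(Y|X) = Σ_x P(X=x) · H(Y|X=x):
  P(Y|X=0) = (4/11, 5/11, 2/11), H(Y|X=0) = 0.4500, weight P(X=0) = 11/24
  P(Y|X=1) = (4/13, 5/13, 4/13), H(Y|X=1) = 0.4746, weight P(X=1) = 13/24
H(Y|X) = 0.4633 dits

H(X) + H(Y|X) = 0.2995 + 0.4633 = 0.7629 dits

Both sides equal 0.7629 dits. ✓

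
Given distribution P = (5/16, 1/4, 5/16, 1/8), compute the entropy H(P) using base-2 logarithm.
1.9238 bits

Shannon entropy is H(X) = -Σ p(x) log p(x).

For P = (5/16, 1/4, 5/16, 1/8):
H = -5/16 × log_2(5/16) -1/4 × log_2(1/4) -5/16 × log_2(5/16) -1/8 × log_2(1/8)
H = 1.9238 bits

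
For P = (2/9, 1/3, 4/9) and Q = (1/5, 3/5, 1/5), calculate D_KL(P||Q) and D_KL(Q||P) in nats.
D_KL(P||Q) = 0.1824, D_KL(Q||P) = 0.1719

KL divergence is not symmetric: D_KL(P||Q) ≠ D_KL(Q||P) in general.

D_KL(P||Q) = 0.1824 nats
D_KL(Q||P) = 0.1719 nats

No, they are not equal!

This asymmetry is why KL divergence is not a true distance metric.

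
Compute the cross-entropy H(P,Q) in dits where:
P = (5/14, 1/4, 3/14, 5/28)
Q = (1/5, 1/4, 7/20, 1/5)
0.6227 dits

Cross-entropy: H(P,Q) = -Σ p(x) log q(x)

Alternatively: H(P,Q) = H(P) + D_KL(P||Q)
H(P) = 0.5872 dits
D_KL(P||Q) = 0.0355 dits

H(P,Q) = 0.5872 + 0.0355 = 0.6227 dits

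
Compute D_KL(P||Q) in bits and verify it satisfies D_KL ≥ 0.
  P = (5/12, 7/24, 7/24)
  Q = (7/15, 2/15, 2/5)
0.1283 bits

KL divergence satisfies the Gibbs inequality: D_KL(P||Q) ≥ 0 for all distributions P, Q.

D_KL(P||Q) = Σ p(x) log(p(x)/q(x))
Term by term:
  x=0: 5/12 × log_2[(5/12)/(7/15)] = -0.0681
  x=1: 7/24 × log_2[(7/24)/(2/15)] = 0.3294
  x=2: 7/24 × log_2[(7/24)/(2/5)] = -0.1329
D_KL(P||Q) = 0.1283 bits

D_KL(P||Q) = 0.1283 ≥ 0 ✓

This non-negativity is a fundamental property: relative entropy cannot be negative because it measures how different Q is from P.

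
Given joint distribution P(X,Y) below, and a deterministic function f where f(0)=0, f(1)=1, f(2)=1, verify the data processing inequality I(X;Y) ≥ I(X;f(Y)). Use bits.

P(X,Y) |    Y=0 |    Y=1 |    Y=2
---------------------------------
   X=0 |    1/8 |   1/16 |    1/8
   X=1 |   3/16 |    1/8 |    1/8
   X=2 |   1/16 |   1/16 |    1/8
I(X;Y) = 0.0296, I(X;f(Y)) = 0.0172, inequality holds: 0.0296 ≥ 0.0172

Data Processing Inequality: For any Markov chain X → Y → Z, we have I(X;Y) ≥ I(X;Z).

Here Z = f(Y) is a deterministic function of Y, forming X → Y → Z.

Original I(X;Y) = 0.0296 bits

After applying f:
P(X,Z) where Z=f(Y):
- P(X,Z=0) = P(X,Y=0)
- P(X,Z=1) = P(X,Y=1) + P(X,Y=2)

I(X;Z) = I(X;f(Y)) = 0.0172 bits

Verification: 0.0296 ≥ 0.0172 ✓

Information cannot be created by processing; the function f can only lose information about X.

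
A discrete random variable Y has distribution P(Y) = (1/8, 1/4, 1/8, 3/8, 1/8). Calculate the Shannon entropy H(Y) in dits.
0.6489 dits

Shannon entropy is H(X) = -Σ p(x) log p(x).

For P = (1/8, 1/4, 1/8, 3/8, 1/8):
H = -1/8 × log_10(1/8) -1/4 × log_10(1/4) -1/8 × log_10(1/8) -3/8 × log_10(3/8) -1/8 × log_10(1/8)
H = 0.6489 dits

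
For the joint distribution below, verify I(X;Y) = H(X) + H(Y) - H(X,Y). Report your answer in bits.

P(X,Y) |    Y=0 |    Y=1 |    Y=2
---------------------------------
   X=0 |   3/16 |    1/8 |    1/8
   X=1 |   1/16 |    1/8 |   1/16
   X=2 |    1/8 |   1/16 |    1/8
I(X;Y) = 0.0478 bits

Mutual information has multiple equivalent forms:
- I(X;Y) = H(X) - H(X|Y)
- I(X;Y) = H(Y) - H(Y|X)
- I(X;Y) = H(X) + H(Y) - H(X,Y)

Computing all quantities:
H(X) = 1.5462, H(Y) = 1.5794, H(X,Y) = 3.0778
H(X|Y) = 1.4984, H(Y|X) = 1.5316

Verification:
H(X) - H(X|Y) = 1.5462 - 1.4984 = 0.0478
H(Y) - H(Y|X) = 1.5794 - 1.5316 = 0.0478
H(X) + H(Y) - H(X,Y) = 1.5462 + 1.5794 - 3.0778 = 0.0478

All forms give I(X;Y) = 0.0478 bits. ✓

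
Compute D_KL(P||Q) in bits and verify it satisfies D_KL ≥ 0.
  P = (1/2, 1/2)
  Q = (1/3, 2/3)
0.0850 bits

KL divergence satisfies the Gibbs inequality: D_KL(P||Q) ≥ 0 for all distributions P, Q.

D_KL(P||Q) = Σ p(x) log(p(x)/q(x))
Term by term:
  x=0: 1/2 × log_2[(1/2)/(1/3)] = 0.2925
  x=1: 1/2 × log_2[(1/2)/(2/3)] = -0.2075
D_KL(P||Q) = 0.0850 bits

D_KL(P||Q) = 0.0850 ≥ 0 ✓

This non-negativity is a fundamental property: relative entropy cannot be negative because it measures how different Q is from P.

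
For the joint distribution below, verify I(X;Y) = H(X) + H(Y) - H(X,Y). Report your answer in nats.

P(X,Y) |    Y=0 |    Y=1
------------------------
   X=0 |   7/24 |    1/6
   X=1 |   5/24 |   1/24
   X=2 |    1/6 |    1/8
I(X;Y) = 0.0243 nats

Mutual information has multiple equivalent forms:
- I(X;Y) = H(X) - H(X|Y)
- I(X;Y) = H(Y) - H(Y|X)
- I(X;Y) = H(X) + H(Y) - H(X,Y)

Computing all quantities:
H(X) = 1.0635, H(Y) = 0.6365, H(X,Y) = 1.6758
H(X|Y) = 1.0393, H(Y|X) = 0.6123

Verification:
H(X) - H(X|Y) = 1.0635 - 1.0393 = 0.0243
H(Y) - H(Y|X) = 0.6365 - 0.6123 = 0.0243
H(X) + H(Y) - H(X,Y) = 1.0635 + 0.6365 - 1.6758 = 0.0243

All forms give I(X;Y) = 0.0243 nats. ✓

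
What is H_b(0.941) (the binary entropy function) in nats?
0.2242 nats

The binary entropy function is:
H(p) = -p log(p) - (1-p) log(1-p)

H(0.941) = -0.941 × log_e(0.941) - 0.059 × log_e(0.059)
H(0.941) = 0.2242 nats

Note: Binary entropy is maximized at p=0.5 (H=1 bit) and minimized at p=0 or p=1 (H=0).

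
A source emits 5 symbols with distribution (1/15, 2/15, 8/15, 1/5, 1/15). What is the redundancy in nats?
0.3226 nats

Redundancy measures how far a source is from maximum entropy:
R = H_max - H(X)

Maximum entropy for 5 symbols: H_max = log_e(5) = 1.6094 nats
Actual entropy: H(X) = 1.2869 nats
Redundancy: R = 1.6094 - 1.2869 = 0.3226 nats

This redundancy represents potential for compression: the source could be compressed by 0.3226 nats per symbol.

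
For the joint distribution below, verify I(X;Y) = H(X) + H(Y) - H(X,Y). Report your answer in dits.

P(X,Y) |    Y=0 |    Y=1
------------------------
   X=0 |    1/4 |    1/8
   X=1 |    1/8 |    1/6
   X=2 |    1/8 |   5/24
I(X;Y) = 0.0151 dits

Mutual information has multiple equivalent forms:
- I(X;Y) = H(X) - H(X|Y)
- I(X;Y) = H(Y) - H(Y|X)
- I(X;Y) = H(X) + H(Y) - H(X,Y)

Computing all quantities:
H(X) = 0.4749, H(Y) = 0.3010, H(X,Y) = 0.7608
H(X|Y) = 0.4598, H(Y|X) = 0.2859

Verification:
H(X) - H(X|Y) = 0.4749 - 0.4598 = 0.0151
H(Y) - H(Y|X) = 0.3010 - 0.2859 = 0.0151
H(X) + H(Y) - H(X,Y) = 0.4749 + 0.3010 - 0.7608 = 0.0151

All forms give I(X;Y) = 0.0151 dits. ✓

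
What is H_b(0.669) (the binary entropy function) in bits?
0.9159 bits

The binary entropy function is:
H(p) = -p log(p) - (1-p) log(1-p)

H(0.669) = -0.669 × log_2(0.669) - 0.331 × log_2(0.331)
H(0.669) = 0.9159 bits

Note: Binary entropy is maximized at p=0.5 (H=1 bit) and minimized at p=0 or p=1 (H=0).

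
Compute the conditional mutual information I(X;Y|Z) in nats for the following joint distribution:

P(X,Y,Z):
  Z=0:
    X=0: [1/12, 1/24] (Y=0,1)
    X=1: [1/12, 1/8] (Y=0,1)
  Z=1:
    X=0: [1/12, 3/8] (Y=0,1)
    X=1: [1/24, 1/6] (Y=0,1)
0.0114 nats

Conditional mutual information: I(X;Y|Z) = H(X|Z) + H(Y|Z) - H(X,Y|Z)

H(Z) = 0.6365
H(X,Z) = 1.2711 → H(X|Z) = 0.6346
H(Y,Z) = 1.1893 → H(Y|Z) = 0.5528
H(X,Y,Z) = 1.8124 → H(X,Y|Z) = 1.1759

I(X;Y|Z) = 0.6346 + 0.5528 - 1.1759 = 0.0114 nats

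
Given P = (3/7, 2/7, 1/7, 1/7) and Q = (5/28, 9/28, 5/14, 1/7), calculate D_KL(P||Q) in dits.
0.0915 dits

KL divergence: D_KL(P||Q) = Σ p(x) log(p(x)/q(x))

Computing term by term:
  x=0: 3/7 × log_10[(3/7)/(5/28)] = 3/7 × 0.3802 = 0.1629
  x=1: 2/7 × log_10[(2/7)/(9/28)] = 2/7 × -0.0512 = -0.0146
  x=2: 1/7 × log_10[(1/7)/(5/14)] = 1/7 × -0.3979 = -0.0568
  x=3: 1/7 × log_10[(1/7)/(1/7)] = 1/7 × 0.0000 = 0.0000

D_KL(P||Q) = 0.0915 dits

Note: KL divergence is always non-negative and equals 0 iff P = Q.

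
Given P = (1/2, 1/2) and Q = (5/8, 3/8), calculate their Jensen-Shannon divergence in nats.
0.0080 nats

Jensen-Shannon divergence is:
JSD(P||Q) = 0.5 × D_KL(P||M) + 0.5 × D_KL(Q||M)
where M = 0.5 × (P + Q) is the mixture distribution.

M = 0.5 × (1/2, 1/2) + 0.5 × (5/8, 3/8) = (9/16, 7/16)

D_KL(P||M) = 0.0079 nats
D_KL(Q||M) = 0.0080 nats

JSD(P||Q) = 0.5 × 0.0079 + 0.5 × 0.0080 = 0.0080 nats

Unlike KL divergence, JSD is symmetric and bounded: 0 ≤ JSD ≤ log(2).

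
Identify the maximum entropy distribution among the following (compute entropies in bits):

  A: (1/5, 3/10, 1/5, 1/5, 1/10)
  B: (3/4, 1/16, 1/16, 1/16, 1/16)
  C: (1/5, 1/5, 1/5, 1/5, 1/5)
C

For a discrete distribution over n outcomes, entropy is maximized by the uniform distribution.

Computing entropies:
H(A) = 2.2464 bits
H(B) = 1.3113 bits
H(C) = 2.3219 bits

The uniform distribution (where all probabilities equal 1/5) achieves the maximum entropy of log_2(5) = 2.3219 bits.

Distribution C has the highest entropy.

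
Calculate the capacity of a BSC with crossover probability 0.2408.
0.2036 bits

For a binary symmetric channel (BSC) with error probability p:
Capacity C = 1 - H(p) bits per symbol

where H(p) = -p log₂(p) - (1-p) log₂(1-p) is the binary entropy function.

H(0.2408) = 0.7964 bits
C = 1 - 0.7964 = 0.2036 bits per symbol

This means we can reliably transmit up to 0.2036 bits of information per channel use.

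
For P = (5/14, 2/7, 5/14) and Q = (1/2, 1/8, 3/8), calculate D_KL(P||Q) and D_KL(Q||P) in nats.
D_KL(P||Q) = 0.0986, D_KL(Q||P) = 0.0832

KL divergence is not symmetric: D_KL(P||Q) ≠ D_KL(Q||P) in general.

D_KL(P||Q) = 0.0986 nats
D_KL(Q||P) = 0.0832 nats

No, they are not equal!

This asymmetry is why KL divergence is not a true distance metric.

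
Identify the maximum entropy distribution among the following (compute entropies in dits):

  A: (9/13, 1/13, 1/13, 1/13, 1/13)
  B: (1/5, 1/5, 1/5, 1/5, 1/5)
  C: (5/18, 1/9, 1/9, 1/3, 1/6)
B

For a discrete distribution over n outcomes, entropy is maximized by the uniform distribution.

Computing entropies:
H(A) = 0.4533 dits
H(B) = 0.6990 dits
H(C) = 0.6553 dits

The uniform distribution (where all probabilities equal 1/5) achieves the maximum entropy of log_10(5) = 0.6990 dits.

Distribution B has the highest entropy.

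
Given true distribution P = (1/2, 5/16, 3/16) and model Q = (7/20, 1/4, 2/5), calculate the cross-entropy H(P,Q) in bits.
1.6301 bits

Cross-entropy: H(P,Q) = -Σ p(x) log q(x)

Alternatively: H(P,Q) = H(P) + D_KL(P||Q)
H(P) = 1.4772 bits
D_KL(P||Q) = 0.1529 bits

H(P,Q) = 1.4772 + 0.1529 = 1.6301 bits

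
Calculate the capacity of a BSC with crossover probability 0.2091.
0.2602 bits

For a binary symmetric channel (BSC) with error probability p:
Capacity C = 1 - H(p) bits per symbol

where H(p) = -p log₂(p) - (1-p) log₂(1-p) is the binary entropy function.

H(0.2091) = 0.7398 bits
C = 1 - 0.7398 = 0.2602 bits per symbol

This means we can reliably transmit up to 0.2602 bits of information per channel use.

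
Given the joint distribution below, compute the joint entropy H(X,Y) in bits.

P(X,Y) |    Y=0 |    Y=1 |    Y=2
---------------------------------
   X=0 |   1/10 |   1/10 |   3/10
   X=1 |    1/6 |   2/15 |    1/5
2.4683 bits

Joint entropy is H(X,Y) = -Σ_{x,y} p(x,y) log p(x,y).

Summing over all non-zero entries:
H(X,Y) = -[1/10·log_2(1/10) + 1/10·log_2(1/10) + 3/10·log_2(3/10) + 1/6·log_2(1/6) + 2/15·log_2(2/15) + 1/5·log_2(1/5)]
H(X,Y) = 2.4683 bits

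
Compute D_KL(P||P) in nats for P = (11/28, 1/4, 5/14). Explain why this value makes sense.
0.0000 nats

KL divergence satisfies the Gibbs inequality: D_KL(P||Q) ≥ 0 for all distributions P, Q.

D_KL(P||Q) = Σ p(x) log(p(x)/q(x))
Each term is p(x) × log_e(p(x)/p(x)) = p(x) × log_e(1) = 0, so the sum is 0.
D_KL(P||Q) = 0.0000 nats

When P = Q, the KL divergence is exactly 0, as there is no 'divergence' between identical distributions.

This non-negativity is a fundamental property: relative entropy cannot be negative because it measures how different Q is from P.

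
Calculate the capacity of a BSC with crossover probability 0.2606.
0.1723 bits

For a binary symmetric channel (BSC) with error probability p:
Capacity C = 1 - H(p) bits per symbol

where H(p) = -p log₂(p) - (1-p) log₂(1-p) is the binary entropy function.

H(0.2606) = 0.8277 bits
C = 1 - 0.8277 = 0.1723 bits per symbol

This means we can reliably transmit up to 0.1723 bits of information per channel use.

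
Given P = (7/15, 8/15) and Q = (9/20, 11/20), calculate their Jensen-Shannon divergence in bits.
0.0002 bits

Jensen-Shannon divergence is:
JSD(P||Q) = 0.5 × D_KL(P||M) + 0.5 × D_KL(Q||M)
where M = 0.5 × (P + Q) is the mixture distribution.

M = 0.5 × (7/15, 8/15) + 0.5 × (9/20, 11/20) = (11/24, 13/24)

D_KL(P||M) = 0.0002 bits
D_KL(Q||M) = 0.0002 bits

JSD(P||Q) = 0.5 × 0.0002 + 0.5 × 0.0002 = 0.0002 bits

Unlike KL divergence, JSD is symmetric and bounded: 0 ≤ JSD ≤ log(2).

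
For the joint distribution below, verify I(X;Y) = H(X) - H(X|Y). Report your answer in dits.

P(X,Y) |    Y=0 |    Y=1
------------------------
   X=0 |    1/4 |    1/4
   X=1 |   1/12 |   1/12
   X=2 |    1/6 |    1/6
I(X;Y) = 0.0000 dits

Mutual information has multiple equivalent forms:
- I(X;Y) = H(X) - H(X|Y)
- I(X;Y) = H(Y) - H(Y|X)
- I(X;Y) = H(X) + H(Y) - H(X,Y)

Computing all quantities:
H(X) = 0.4392, H(Y) = 0.3010, H(X,Y) = 0.7403
H(X|Y) = 0.4392, H(Y|X) = 0.3010

Verification:
H(X) - H(X|Y) = 0.4392 - 0.4392 = 0.0000
H(Y) - H(Y|X) = 0.3010 - 0.3010 = 0.0000
H(X) + H(Y) - H(X,Y) = 0.4392 + 0.3010 - 0.7403 = 0.0000

All forms give I(X;Y) = 0.0000 dits. ✓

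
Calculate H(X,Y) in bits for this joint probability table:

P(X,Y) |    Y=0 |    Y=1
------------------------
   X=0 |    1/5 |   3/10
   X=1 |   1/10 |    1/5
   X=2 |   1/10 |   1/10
2.4464 bits

Joint entropy is H(X,Y) = -Σ_{x,y} p(x,y) log p(x,y).

Summing over all non-zero entries:
H(X,Y) = -[1/5·log_2(1/5) + 3/10·log_2(3/10) + 1/10·log_2(1/10) + 1/5·log_2(1/5) + 1/10·log_2(1/10) + 1/10·log_2(1/10)]
H(X,Y) = 2.4464 bits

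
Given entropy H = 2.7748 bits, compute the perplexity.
6.8438

Perplexity is 2^H (or exp(H) for natural log).

H = 2.7748 bits
Perplexity = 2^2.7748 = 6.8438

Interpretation: The model's uncertainty is equivalent to choosing uniformly among 6.8 options.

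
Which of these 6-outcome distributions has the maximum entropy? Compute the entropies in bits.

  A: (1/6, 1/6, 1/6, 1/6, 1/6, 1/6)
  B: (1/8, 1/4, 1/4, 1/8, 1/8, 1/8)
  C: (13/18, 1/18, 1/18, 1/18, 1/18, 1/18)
A

For a discrete distribution over n outcomes, entropy is maximized by the uniform distribution.

Computing entropies:
H(A) = 2.5850 bits
H(B) = 2.5000 bits
H(C) = 1.4974 bits

The uniform distribution (where all probabilities equal 1/6) achieves the maximum entropy of log_2(6) = 2.5850 bits.

Distribution A has the highest entropy.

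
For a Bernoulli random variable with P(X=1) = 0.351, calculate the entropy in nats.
0.6481 nats

The binary entropy function is:
H(p) = -p log(p) - (1-p) log(1-p)

H(0.351) = -0.351 × log_e(0.351) - 0.649 × log_e(0.649)
H(0.351) = 0.6481 nats

Note: Binary entropy is maximized at p=0.5 (H=1 bit) and minimized at p=0 or p=1 (H=0).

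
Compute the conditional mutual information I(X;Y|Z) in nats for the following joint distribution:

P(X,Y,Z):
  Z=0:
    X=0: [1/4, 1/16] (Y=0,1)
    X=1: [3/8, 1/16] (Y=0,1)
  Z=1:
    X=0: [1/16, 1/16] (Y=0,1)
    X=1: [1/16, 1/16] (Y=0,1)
0.0021 nats

Conditional mutual information: I(X;Y|Z) = H(X|Z) + H(Y|Z) - H(X,Y|Z)

H(Z) = 0.5623
H(X,Z) = 1.2450 → H(X|Z) = 0.6827
H(Y,Z) = 1.0735 → H(Y|Z) = 0.5112
H(X,Y,Z) = 1.7541 → H(X,Y|Z) = 1.1918

I(X;Y|Z) = 0.6827 + 0.5112 - 1.1918 = 0.0021 nats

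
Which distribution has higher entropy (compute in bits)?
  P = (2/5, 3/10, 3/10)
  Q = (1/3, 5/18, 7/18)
Q

Computing entropies in bits:
H(P) = 1.5710
H(Q) = 1.5715

Distribution Q has higher entropy.

Intuition: The distribution closer to uniform (more spread out) has higher entropy.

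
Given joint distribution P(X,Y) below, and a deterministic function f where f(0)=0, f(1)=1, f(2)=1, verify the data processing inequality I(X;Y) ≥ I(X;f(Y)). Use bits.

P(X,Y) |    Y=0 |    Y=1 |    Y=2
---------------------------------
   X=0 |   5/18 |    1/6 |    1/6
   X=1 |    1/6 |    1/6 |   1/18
I(X;Y) = 0.0263, I(X;f(Y)) = 0.0005, inequality holds: 0.0263 ≥ 0.0005

Data Processing Inequality: For any Markov chain X → Y → Z, we have I(X;Y) ≥ I(X;Z).

Here Z = f(Y) is a deterministic function of Y, forming X → Y → Z.

Original I(X;Y) = 0.0263 bits

After applying f:
P(X,Z) where Z=f(Y):
- P(X,Z=0) = P(X,Y=0)
- P(X,Z=1) = P(X,Y=1) + P(X,Y=2)

I(X;Z) = I(X;f(Y)) = 0.0005 bits

Verification: 0.0263 ≥ 0.0005 ✓

Information cannot be created by processing; the function f can only lose information about X.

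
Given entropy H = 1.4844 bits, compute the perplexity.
2.7980

Perplexity is 2^H (or exp(H) for natural log).

H = 1.4844 bits
Perplexity = 2^1.4844 = 2.7980

Interpretation: The model's uncertainty is equivalent to choosing uniformly among 2.8 options.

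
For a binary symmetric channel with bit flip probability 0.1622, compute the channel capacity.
0.3605 bits

For a binary symmetric channel (BSC) with error probability p:
Capacity C = 1 - H(p) bits per symbol

where H(p) = -p log₂(p) - (1-p) log₂(1-p) is the binary entropy function.

H(0.1622) = 0.6395 bits
C = 1 - 0.6395 = 0.3605 bits per symbol

This means we can reliably transmit up to 0.3605 bits of information per channel use.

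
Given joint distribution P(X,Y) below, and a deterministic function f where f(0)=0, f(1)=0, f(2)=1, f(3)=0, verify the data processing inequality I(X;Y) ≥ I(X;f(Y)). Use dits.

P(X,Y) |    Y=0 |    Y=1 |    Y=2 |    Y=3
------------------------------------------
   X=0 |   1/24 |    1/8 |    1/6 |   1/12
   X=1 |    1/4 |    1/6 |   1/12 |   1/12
I(X;Y) = 0.0372, I(X;f(Y)) = 0.0185, inequality holds: 0.0372 ≥ 0.0185

Data Processing Inequality: For any Markov chain X → Y → Z, we have I(X;Y) ≥ I(X;Z).

Here Z = f(Y) is a deterministic function of Y, forming X → Y → Z.

Original I(X;Y) = 0.0372 dits

After applying f:
P(X,Z) where Z=f(Y):
- P(X,Z=0) = P(X,Y=0) + P(X,Y=1) + P(X,Y=3)
- P(X,Z=1) = P(X,Y=2)

I(X;Z) = I(X;f(Y)) = 0.0185 dits

Verification: 0.0372 ≥ 0.0185 ✓

Information cannot be created by processing; the function f can only lose information about X.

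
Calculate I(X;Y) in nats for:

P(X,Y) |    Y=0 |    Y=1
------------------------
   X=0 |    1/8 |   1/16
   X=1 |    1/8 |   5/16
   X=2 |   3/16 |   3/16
0.0443 nats

Mutual information: I(X;Y) = H(X) + H(Y) - H(X,Y)

Marginals:
P(X) = (3/16, 7/16, 3/8), H(X) = 1.0434 nats
P(Y) = (7/16, 9/16), H(Y) = 0.6853 nats

Joint entropy: H(X,Y) = 1.6844 nats

I(X;Y) = 1.0434 + 0.6853 - 1.6844 = 0.0443 nats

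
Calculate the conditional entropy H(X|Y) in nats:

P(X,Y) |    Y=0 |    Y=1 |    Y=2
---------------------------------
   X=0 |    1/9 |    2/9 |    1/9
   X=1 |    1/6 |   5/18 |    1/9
0.6845 nats

Using the chain rule: H(X|Y) = H(X,Y) - H(Y)

First, compute H(X,Y) = 1.7211 nats

Marginal P(Y) = (5/18, 1/2, 2/9)
H(Y) = 1.0366 nats

H(X|Y) = H(X,Y) - H(Y) = 1.7211 - 1.0366 = 0.6845 nats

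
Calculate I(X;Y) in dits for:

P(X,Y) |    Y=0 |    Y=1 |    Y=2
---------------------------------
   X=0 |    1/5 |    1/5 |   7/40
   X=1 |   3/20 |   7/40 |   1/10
0.0015 dits

Mutual information: I(X;Y) = H(X) + H(Y) - H(X,Y)

Marginals:
P(X) = (23/40, 17/40), H(X) = 0.2961 dits
P(Y) = (7/20, 3/8, 11/40), H(Y) = 0.4735 dits

Joint entropy: H(X,Y) = 0.7681 dits

I(X;Y) = 0.2961 + 0.4735 - 0.7681 = 0.0015 dits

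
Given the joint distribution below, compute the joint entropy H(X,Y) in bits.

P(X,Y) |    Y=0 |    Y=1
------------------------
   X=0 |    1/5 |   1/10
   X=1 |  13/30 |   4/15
1.8279 bits

Joint entropy is H(X,Y) = -Σ_{x,y} p(x,y) log p(x,y).

Summing over all non-zero entries:
H(X,Y) = -[1/5·log_2(1/5) + 1/10·log_2(1/10) + 13/30·log_2(13/30) + 4/15·log_2(4/15)]
H(X,Y) = 1.8279 bits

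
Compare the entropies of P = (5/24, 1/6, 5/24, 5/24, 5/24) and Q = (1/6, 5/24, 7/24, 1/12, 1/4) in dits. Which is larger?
P

Computing entropies in dits:
H(P) = 0.6974
H(Q) = 0.6681

Distribution P has higher entropy.

Intuition: The distribution closer to uniform (more spread out) has higher entropy.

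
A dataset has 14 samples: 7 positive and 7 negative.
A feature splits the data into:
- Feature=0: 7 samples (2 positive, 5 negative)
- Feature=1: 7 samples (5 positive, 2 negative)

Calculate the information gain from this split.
0.1369 bits

Information Gain = H(Y) - H(Y|Feature)

Before split:
P(positive) = 7/14 = 0.5000
H(Y) = 1.0000 bits

After split:
Feature=0: H = 0.8631 bits (weight = 7/14)
Feature=1: H = 0.8631 bits (weight = 7/14)
H(Y|Feature) = (7/14)×0.8631 + (7/14)×0.8631 = 0.8631 bits

Information Gain = 1.0000 - 0.8631 = 0.1369 bits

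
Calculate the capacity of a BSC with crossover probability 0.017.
0.8758 bits

For a binary symmetric channel (BSC) with error probability p:
Capacity C = 1 - H(p) bits per symbol

where H(p) = -p log₂(p) - (1-p) log₂(1-p) is the binary entropy function.

H(0.017) = 0.1242 bits
C = 1 - 0.1242 = 0.8758 bits per symbol

This means we can reliably transmit up to 0.8758 bits of information per channel use.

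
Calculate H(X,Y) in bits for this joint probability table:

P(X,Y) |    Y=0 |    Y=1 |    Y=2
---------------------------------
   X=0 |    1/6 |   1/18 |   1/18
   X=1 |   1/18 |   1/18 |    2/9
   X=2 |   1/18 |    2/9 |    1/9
2.9058 bits

Joint entropy is H(X,Y) = -Σ_{x,y} p(x,y) log p(x,y).

Summing over all non-zero entries:
H(X,Y) = -[1/6·log_2(1/6) + 1/18·log_2(1/18) + 1/18·log_2(1/18) + 1/18·log_2(1/18) + 1/18·log_2(1/18) + 2/9·log_2(2/9) + 1/18·log_2(1/18) + 2/9·log_2(2/9) + 1/9·log_2(1/9)]
H(X,Y) = 2.9058 bits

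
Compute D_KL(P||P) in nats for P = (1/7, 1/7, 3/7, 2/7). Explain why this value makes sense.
0.0000 nats

KL divergence satisfies the Gibbs inequality: D_KL(P||Q) ≥ 0 for all distributions P, Q.

D_KL(P||Q) = Σ p(x) log(p(x)/q(x))
Each term is p(x) × log_e(p(x)/p(x)) = p(x) × log_e(1) = 0, so the sum is 0.
D_KL(P||Q) = 0.0000 nats

When P = Q, the KL divergence is exactly 0, as there is no 'divergence' between identical distributions.

This non-negativity is a fundamental property: relative entropy cannot be negative because it measures how different Q is from P.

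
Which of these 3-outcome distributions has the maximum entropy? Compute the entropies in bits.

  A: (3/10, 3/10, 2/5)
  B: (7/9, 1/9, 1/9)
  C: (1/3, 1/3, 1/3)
C

For a discrete distribution over n outcomes, entropy is maximized by the uniform distribution.

Computing entropies:
H(A) = 1.5710 bits
H(B) = 0.9864 bits
H(C) = 1.5850 bits

The uniform distribution (where all probabilities equal 1/3) achieves the maximum entropy of log_2(3) = 1.5850 bits.

Distribution C has the highest entropy.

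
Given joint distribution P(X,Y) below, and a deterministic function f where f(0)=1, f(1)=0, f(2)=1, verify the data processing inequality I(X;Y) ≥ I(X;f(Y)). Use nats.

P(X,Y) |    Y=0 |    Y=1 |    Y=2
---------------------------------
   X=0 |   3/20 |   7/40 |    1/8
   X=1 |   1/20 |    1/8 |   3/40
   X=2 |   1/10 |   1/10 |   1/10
I(X;Y) = 0.0117, I(X;f(Y)) = 0.0081, inequality holds: 0.0117 ≥ 0.0081

Data Processing Inequality: For any Markov chain X → Y → Z, we have I(X;Y) ≥ I(X;Z).

Here Z = f(Y) is a deterministic function of Y, forming X → Y → Z.

Original I(X;Y) = 0.0117 nats

After applying f:
P(X,Z) where Z=f(Y):
- P(X,Z=0) = P(X,Y=1)
- P(X,Z=1) = P(X,Y=0) + P(X,Y=2)

I(X;Z) = I(X;f(Y)) = 0.0081 nats

Verification: 0.0117 ≥ 0.0081 ✓

Information cannot be created by processing; the function f can only lose information about X.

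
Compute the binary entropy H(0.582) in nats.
0.6796 nats

The binary entropy function is:
H(p) = -p log(p) - (1-p) log(1-p)

H(0.582) = -0.582 × log_e(0.582) - 0.418 × log_e(0.418)
H(0.582) = 0.6796 nats

Note: Binary entropy is maximized at p=0.5 (H=1 bit) and minimized at p=0 or p=1 (H=0).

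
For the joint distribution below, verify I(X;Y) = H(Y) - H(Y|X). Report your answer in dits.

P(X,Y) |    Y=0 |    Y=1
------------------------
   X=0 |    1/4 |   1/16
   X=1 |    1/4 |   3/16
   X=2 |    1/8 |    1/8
I(X;Y) = 0.0144 dits

Mutual information has multiple equivalent forms:
- I(X;Y) = H(X) - H(X|Y)
- I(X;Y) = H(Y) - H(Y|X)
- I(X;Y) = H(X) + H(Y) - H(X,Y)

Computing all quantities:
H(X) = 0.4654, H(Y) = 0.2873, H(X,Y) = 0.7384
H(X|Y) = 0.4511, H(Y|X) = 0.2729

Verification:
H(X) - H(X|Y) = 0.4654 - 0.4511 = 0.0144
H(Y) - H(Y|X) = 0.2873 - 0.2729 = 0.0144
H(X) + H(Y) - H(X,Y) = 0.4654 + 0.2873 - 0.7384 = 0.0144

All forms give I(X;Y) = 0.0144 dits. ✓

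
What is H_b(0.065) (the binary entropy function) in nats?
0.2405 nats

The binary entropy function is:
H(p) = -p log(p) - (1-p) log(1-p)

H(0.065) = -0.065 × log_e(0.065) - 0.935 × log_e(0.935)
H(0.065) = 0.2405 nats

Note: Binary entropy is maximized at p=0.5 (H=1 bit) and minimized at p=0 or p=1 (H=0).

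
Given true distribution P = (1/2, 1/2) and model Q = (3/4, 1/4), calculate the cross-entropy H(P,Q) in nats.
0.8370 nats

Cross-entropy: H(P,Q) = -Σ p(x) log q(x)

Alternatively: H(P,Q) = H(P) + D_KL(P||Q)
H(P) = 0.6931 nats
D_KL(P||Q) = 0.1438 nats

H(P,Q) = 0.6931 + 0.1438 = 0.8370 nats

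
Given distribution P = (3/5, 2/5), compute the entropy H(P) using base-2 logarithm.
0.9710 bits

Shannon entropy is H(X) = -Σ p(x) log p(x).

For P = (3/5, 2/5):
H = -3/5 × log_2(3/5) -2/5 × log_2(2/5)
H = 0.9710 bits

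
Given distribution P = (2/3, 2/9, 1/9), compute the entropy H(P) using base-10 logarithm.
0.3686 dits

Shannon entropy is H(X) = -Σ p(x) log p(x).

For P = (2/3, 2/9, 1/9):
H = -2/3 × log_10(2/3) -2/9 × log_10(2/9) -1/9 × log_10(1/9)
H = 0.3686 dits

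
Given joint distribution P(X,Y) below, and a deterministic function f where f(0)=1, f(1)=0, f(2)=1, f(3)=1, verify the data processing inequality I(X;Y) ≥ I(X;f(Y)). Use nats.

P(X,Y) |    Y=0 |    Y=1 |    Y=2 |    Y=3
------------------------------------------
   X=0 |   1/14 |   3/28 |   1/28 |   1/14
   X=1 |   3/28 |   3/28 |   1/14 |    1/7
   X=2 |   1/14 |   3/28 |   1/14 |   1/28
I(X;Y) = 0.0288, I(X;f(Y)) = 0.0089, inequality holds: 0.0288 ≥ 0.0089

Data Processing Inequality: For any Markov chain X → Y → Z, we have I(X;Y) ≥ I(X;Z).

Here Z = f(Y) is a deterministic function of Y, forming X → Y → Z.

Original I(X;Y) = 0.0288 nats

After applying f:
P(X,Z) where Z=f(Y):
- P(X,Z=0) = P(X,Y=1)
- P(X,Z=1) = P(X,Y=0) + P(X,Y=2) + P(X,Y=3)

I(X;Z) = I(X;f(Y)) = 0.0089 nats

Verification: 0.0288 ≥ 0.0089 ✓

Information cannot be created by processing; the function f can only lose information about X.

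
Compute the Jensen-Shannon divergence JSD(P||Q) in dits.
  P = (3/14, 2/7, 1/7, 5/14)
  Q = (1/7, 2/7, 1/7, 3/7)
0.0023 dits

Jensen-Shannon divergence is:
JSD(P||Q) = 0.5 × D_KL(P||M) + 0.5 × D_KL(Q||M)
where M = 0.5 × (P + Q) is the mixture distribution.

M = 0.5 × (3/14, 2/7, 1/7, 5/14) + 0.5 × (1/7, 2/7, 1/7, 3/7) = (5/28, 2/7, 1/7, 11/28)

D_KL(P||M) = 0.0022 dits
D_KL(Q||M) = 0.0024 dits

JSD(P||Q) = 0.5 × 0.0022 + 0.5 × 0.0024 = 0.0023 dits

Unlike KL divergence, JSD is symmetric and bounded: 0 ≤ JSD ≤ log(2).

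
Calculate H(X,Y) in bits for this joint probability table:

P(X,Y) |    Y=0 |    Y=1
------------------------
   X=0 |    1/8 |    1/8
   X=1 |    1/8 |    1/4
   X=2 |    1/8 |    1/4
2.5000 bits

Joint entropy is H(X,Y) = -Σ_{x,y} p(x,y) log p(x,y).

Summing over all non-zero entries:
H(X,Y) = -[1/8·log_2(1/8) + 1/8·log_2(1/8) + 1/8·log_2(1/8) + 1/4·log_2(1/4) + 1/8·log_2(1/8) + 1/4·log_2(1/4)]
H(X,Y) = 2.5000 bits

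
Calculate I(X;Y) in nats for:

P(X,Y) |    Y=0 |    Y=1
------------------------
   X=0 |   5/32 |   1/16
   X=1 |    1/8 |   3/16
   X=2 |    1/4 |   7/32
0.0261 nats

Mutual information: I(X;Y) = H(X) + H(Y) - H(X,Y)

Marginals:
P(X) = (7/32, 5/16, 15/32), H(X) = 1.0511 nats
P(Y) = (17/32, 15/32), H(Y) = 0.6912 nats

Joint entropy: H(X,Y) = 1.7162 nats

I(X;Y) = 1.0511 + 0.6912 - 1.7162 = 0.0261 nats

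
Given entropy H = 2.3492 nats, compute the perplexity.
10.4772

Perplexity is e^H (or exp(H) for natural log).

H = 2.3492 nats
Perplexity = e^2.3492 = 10.4772

Interpretation: The model's uncertainty is equivalent to choosing uniformly among 10.5 options.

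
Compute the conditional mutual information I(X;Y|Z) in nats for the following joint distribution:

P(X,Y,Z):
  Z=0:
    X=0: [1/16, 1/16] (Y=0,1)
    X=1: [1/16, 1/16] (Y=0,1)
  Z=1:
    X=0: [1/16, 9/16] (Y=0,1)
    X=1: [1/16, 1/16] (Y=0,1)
0.0481 nats

Conditional mutual information: I(X;Y|Z) = H(X|Z) + H(Y|Z) - H(X,Y|Z)

H(Z) = 0.5623
H(X,Z) = 1.0735 → H(X|Z) = 0.5112
H(Y,Z) = 1.0735 → H(Y|Z) = 0.5112
H(X,Y,Z) = 1.5366 → H(X,Y|Z) = 0.9743

I(X;Y|Z) = 0.5112 + 0.5112 - 0.9743 = 0.0481 nats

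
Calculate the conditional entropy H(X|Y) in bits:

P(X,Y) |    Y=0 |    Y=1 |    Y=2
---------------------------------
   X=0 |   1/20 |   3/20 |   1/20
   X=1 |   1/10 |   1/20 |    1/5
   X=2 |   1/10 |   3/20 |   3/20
1.4498 bits

Using the chain rule: H(X|Y) = H(X,Y) - H(Y)

First, compute H(X,Y) = 3.0087 bits

Marginal P(Y) = (1/4, 7/20, 2/5)
H(Y) = 1.5589 bits

H(X|Y) = H(X,Y) - H(Y) = 3.0087 - 1.5589 = 1.4498 bits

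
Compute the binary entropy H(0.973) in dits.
0.0539 dits

The binary entropy function is:
H(p) = -p log(p) - (1-p) log(1-p)

H(0.973) = -0.973 × log_10(0.973) - 0.027 × log_10(0.027)
H(0.973) = 0.0539 dits

Note: Binary entropy is maximized at p=0.5 (H=1 bit) and minimized at p=0 or p=1 (H=0).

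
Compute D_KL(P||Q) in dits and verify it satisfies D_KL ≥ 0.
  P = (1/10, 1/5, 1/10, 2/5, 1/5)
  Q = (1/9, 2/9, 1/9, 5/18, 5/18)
0.0165 dits

KL divergence satisfies the Gibbs inequality: D_KL(P||Q) ≥ 0 for all distributions P, Q.

D_KL(P||Q) = Σ p(x) log(p(x)/q(x))
Term by term:
  x=0: 1/10 × log_10[(1/10)/(1/9)] = -0.0046
  x=1: 1/5 × log_10[(1/5)/(2/9)] = -0.0092
  x=2: 1/10 × log_10[(1/10)/(1/9)] = -0.0046
  x=3: 2/5 × log_10[(2/5)/(5/18)] = 0.0633
  x=4: 1/5 × log_10[(1/5)/(5/18)] = -0.0285
D_KL(P||Q) = 0.0165 dits

D_KL(P||Q) = 0.0165 ≥ 0 ✓

This non-negativity is a fundamental property: relative entropy cannot be negative because it measures how different Q is from P.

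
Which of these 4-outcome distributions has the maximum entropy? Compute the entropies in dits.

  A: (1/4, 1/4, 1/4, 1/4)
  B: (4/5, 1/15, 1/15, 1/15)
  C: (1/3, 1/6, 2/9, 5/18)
A

For a discrete distribution over n outcomes, entropy is maximized by the uniform distribution.

Computing entropies:
H(A) = 0.6021 dits
H(B) = 0.3127 dits
H(C) = 0.5884 dits

The uniform distribution (where all probabilities equal 1/4) achieves the maximum entropy of log_10(4) = 0.6021 dits.

Distribution A has the highest entropy.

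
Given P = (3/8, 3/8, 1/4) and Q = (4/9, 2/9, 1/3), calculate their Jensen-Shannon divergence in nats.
0.0143 nats

Jensen-Shannon divergence is:
JSD(P||Q) = 0.5 × D_KL(P||M) + 0.5 × D_KL(Q||M)
where M = 0.5 × (P + Q) is the mixture distribution.

M = 0.5 × (3/8, 3/8, 1/4) + 0.5 × (4/9, 2/9, 1/3) = (0.409722, 0.298611, 7/24)

D_KL(P||M) = 0.0137 nats
D_KL(Q||M) = 0.0150 nats

JSD(P||Q) = 0.5 × 0.0137 + 0.5 × 0.0150 = 0.0143 nats

Unlike KL divergence, JSD is symmetric and bounded: 0 ≤ JSD ≤ log(2).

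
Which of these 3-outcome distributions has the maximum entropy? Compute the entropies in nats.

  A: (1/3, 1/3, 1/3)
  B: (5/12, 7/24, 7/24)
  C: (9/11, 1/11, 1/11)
A

For a discrete distribution over n outcomes, entropy is maximized by the uniform distribution.

Computing entropies:
H(A) = 1.0986 nats
H(B) = 1.0835 nats
H(C) = 0.6002 nats

The uniform distribution (where all probabilities equal 1/3) achieves the maximum entropy of log_e(3) = 1.0986 nats.

Distribution A has the highest entropy.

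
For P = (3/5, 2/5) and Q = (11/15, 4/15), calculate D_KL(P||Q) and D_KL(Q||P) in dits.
D_KL(P||Q) = 0.0181, D_KL(Q||P) = 0.0170

KL divergence is not symmetric: D_KL(P||Q) ≠ D_KL(Q||P) in general.

D_KL(P||Q) = 0.0181 dits
D_KL(Q||P) = 0.0170 dits

No, they are not equal!

This asymmetry is why KL divergence is not a true distance metric.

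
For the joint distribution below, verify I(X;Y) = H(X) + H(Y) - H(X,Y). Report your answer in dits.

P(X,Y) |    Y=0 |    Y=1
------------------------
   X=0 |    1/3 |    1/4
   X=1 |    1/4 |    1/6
I(X;Y) = 0.0002 dits

Mutual information has multiple equivalent forms:
- I(X;Y) = H(X) - H(X|Y)
- I(X;Y) = H(Y) - H(Y|X)
- I(X;Y) = H(X) + H(Y) - H(X,Y)

Computing all quantities:
H(X) = 0.2950, H(Y) = 0.2950, H(X,Y) = 0.5898
H(X|Y) = 0.2948, H(Y|X) = 0.2948

Verification:
H(X) - H(X|Y) = 0.2950 - 0.2948 = 0.0002
H(Y) - H(Y|X) = 0.2950 - 0.2948 = 0.0002
H(X) + H(Y) - H(X,Y) = 0.2950 + 0.2950 - 0.5898 = 0.0002

All forms give I(X;Y) = 0.0002 dits. ✓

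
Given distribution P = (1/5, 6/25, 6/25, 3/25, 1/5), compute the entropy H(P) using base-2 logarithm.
2.2841 bits

Shannon entropy is H(X) = -Σ p(x) log p(x).

For P = (1/5, 6/25, 6/25, 3/25, 1/5):
H = -1/5 × log_2(1/5) -6/25 × log_2(6/25) -6/25 × log_2(6/25) -3/25 × log_2(3/25) -1/5 × log_2(1/5)
H = 2.2841 bits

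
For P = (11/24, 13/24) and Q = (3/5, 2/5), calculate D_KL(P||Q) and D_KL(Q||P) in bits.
D_KL(P||Q) = 0.0588, D_KL(Q||P) = 0.0582

KL divergence is not symmetric: D_KL(P||Q) ≠ D_KL(Q||P) in general.

D_KL(P||Q) = 0.0588 bits
D_KL(Q||P) = 0.0582 bits

No, they are not equal!

This asymmetry is why KL divergence is not a true distance metric.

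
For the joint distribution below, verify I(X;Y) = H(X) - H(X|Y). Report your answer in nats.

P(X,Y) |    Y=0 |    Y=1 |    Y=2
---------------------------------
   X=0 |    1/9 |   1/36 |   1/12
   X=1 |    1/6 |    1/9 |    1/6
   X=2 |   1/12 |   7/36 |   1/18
I(X;Y) = 0.0789 nats

Mutual information has multiple equivalent forms:
- I(X;Y) = H(X) - H(X|Y)
- I(X;Y) = H(Y) - H(Y|X)
- I(X;Y) = H(X) + H(Y) - H(X,Y)

Computing all quantities:
H(X) = 1.0609, H(Y) = 1.0963, H(X,Y) = 2.0782
H(X|Y) = 0.9819, H(Y|X) = 1.0174

Verification:
H(X) - H(X|Y) = 1.0609 - 0.9819 = 0.0789
H(Y) - H(Y|X) = 1.0963 - 1.0174 = 0.0789
H(X) + H(Y) - H(X,Y) = 1.0609 + 1.0963 - 2.0782 = 0.0789

All forms give I(X;Y) = 0.0789 nats. ✓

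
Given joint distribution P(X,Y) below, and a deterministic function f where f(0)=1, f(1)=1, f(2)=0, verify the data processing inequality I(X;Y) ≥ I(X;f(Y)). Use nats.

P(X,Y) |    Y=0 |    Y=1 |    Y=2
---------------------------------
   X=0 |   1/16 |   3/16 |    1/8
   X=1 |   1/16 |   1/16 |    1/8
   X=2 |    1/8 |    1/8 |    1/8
I(X;Y) = 0.0310, I(X;f(Y)) = 0.0109, inequality holds: 0.0310 ≥ 0.0109

Data Processing Inequality: For any Markov chain X → Y → Z, we have I(X;Y) ≥ I(X;Z).

Here Z = f(Y) is a deterministic function of Y, forming X → Y → Z.

Original I(X;Y) = 0.0310 nats

After applying f:
P(X,Z) where Z=f(Y):
- P(X,Z=0) = P(X,Y=2)
- P(X,Z=1) = P(X,Y=0) + P(X,Y=1)

I(X;Z) = I(X;f(Y)) = 0.0109 nats

Verification: 0.0310 ≥ 0.0109 ✓

Information cannot be created by processing; the function f can only lose information about X.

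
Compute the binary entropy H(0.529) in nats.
0.6915 nats

The binary entropy function is:
H(p) = -p log(p) - (1-p) log(1-p)

H(0.529) = -0.529 × log_e(0.529) - 0.471 × log_e(0.471)
H(0.529) = 0.6915 nats

Note: Binary entropy is maximized at p=0.5 (H=1 bit) and minimized at p=0 or p=1 (H=0).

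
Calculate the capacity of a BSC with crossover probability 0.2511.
0.1870 bits

For a binary symmetric channel (BSC) with error probability p:
Capacity C = 1 - H(p) bits per symbol

where H(p) = -p log₂(p) - (1-p) log₂(1-p) is the binary entropy function.

H(0.2511) = 0.8130 bits
C = 1 - 0.8130 = 0.1870 bits per symbol

This means we can reliably transmit up to 0.1870 bits of information per channel use.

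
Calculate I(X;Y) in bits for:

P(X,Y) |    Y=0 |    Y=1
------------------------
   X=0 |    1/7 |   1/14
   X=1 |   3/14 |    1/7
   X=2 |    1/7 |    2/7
0.0629 bits

Mutual information: I(X;Y) = H(X) + H(Y) - H(X,Y)

Marginals:
P(X) = (3/14, 5/14, 3/7), H(X) = 1.5306 bits
P(Y) = (1/2, 1/2), H(Y) = 1.0000 bits

Joint entropy: H(X,Y) = 2.4677 bits

I(X;Y) = 1.5306 + 1.0000 - 2.4677 = 0.0629 bits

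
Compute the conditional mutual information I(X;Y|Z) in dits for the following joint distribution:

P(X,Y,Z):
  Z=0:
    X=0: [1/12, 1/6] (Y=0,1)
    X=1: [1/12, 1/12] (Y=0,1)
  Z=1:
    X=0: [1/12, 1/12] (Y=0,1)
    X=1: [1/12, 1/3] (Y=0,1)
0.0133 dits

Conditional mutual information: I(X;Y|Z) = H(X|Z) + H(Y|Z) - H(X,Y|Z)

H(Z) = 0.2950
H(X,Z) = 0.5683 → H(X|Z) = 0.2734
H(Y,Z) = 0.5683 → H(Y|Z) = 0.2734
H(X,Y,Z) = 0.8283 → H(X,Y|Z) = 0.5334

I(X;Y|Z) = 0.2734 + 0.2734 - 0.5334 = 0.0133 dits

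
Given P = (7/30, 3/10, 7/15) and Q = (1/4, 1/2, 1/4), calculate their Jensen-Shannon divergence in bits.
0.0424 bits

Jensen-Shannon divergence is:
JSD(P||Q) = 0.5 × D_KL(P||M) + 0.5 × D_KL(Q||M)
where M = 0.5 × (P + Q) is the mixture distribution.

M = 0.5 × (7/30, 3/10, 7/15) + 0.5 × (1/4, 1/2, 1/4) = (0.241667, 2/5, 0.358333)

D_KL(P||M) = 0.0415 bits
D_KL(Q||M) = 0.0433 bits

JSD(P||Q) = 0.5 × 0.0415 + 0.5 × 0.0433 = 0.0424 bits

Unlike KL divergence, JSD is symmetric and bounded: 0 ≤ JSD ≤ log(2).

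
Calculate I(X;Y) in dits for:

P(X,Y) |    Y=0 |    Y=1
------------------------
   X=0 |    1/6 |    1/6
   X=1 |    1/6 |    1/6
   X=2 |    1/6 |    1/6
0.0000 dits

Mutual information: I(X;Y) = H(X) + H(Y) - H(X,Y)

Marginals:
P(X) = (1/3, 1/3, 1/3), H(X) = 0.4771 dits
P(Y) = (1/2, 1/2), H(Y) = 0.3010 dits

Joint entropy: H(X,Y) = 0.7782 dits

I(X;Y) = 0.4771 + 0.3010 - 0.7782 = 0.0000 dits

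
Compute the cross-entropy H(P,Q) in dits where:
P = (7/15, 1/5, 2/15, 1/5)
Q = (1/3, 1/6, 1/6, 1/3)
0.5775 dits

Cross-entropy: H(P,Q) = -Σ p(x) log q(x)

Alternatively: H(P,Q) = H(P) + D_KL(P||Q)
H(P) = 0.5507 dits
D_KL(P||Q) = 0.0267 dits

H(P,Q) = 0.5507 + 0.0267 = 0.5775 dits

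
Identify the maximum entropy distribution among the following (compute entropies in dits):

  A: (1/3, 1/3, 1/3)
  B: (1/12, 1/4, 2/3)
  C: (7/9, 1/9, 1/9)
A

For a discrete distribution over n outcomes, entropy is maximized by the uniform distribution.

Computing entropies:
H(A) = 0.4771 dits
H(B) = 0.3578 dits
H(C) = 0.2969 dits

The uniform distribution (where all probabilities equal 1/3) achieves the maximum entropy of log_10(3) = 0.4771 dits.

Distribution A has the highest entropy.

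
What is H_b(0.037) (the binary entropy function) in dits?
0.0687 dits

The binary entropy function is:
H(p) = -p log(p) - (1-p) log(1-p)

H(0.037) = -0.037 × log_10(0.037) - 0.963 × log_10(0.963)
H(0.037) = 0.0687 dits

Note: Binary entropy is maximized at p=0.5 (H=1 bit) and minimized at p=0 or p=1 (H=0).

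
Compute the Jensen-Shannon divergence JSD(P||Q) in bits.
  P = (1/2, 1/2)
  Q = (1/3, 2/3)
0.0207 bits

Jensen-Shannon divergence is:
JSD(P||Q) = 0.5 × D_KL(P||M) + 0.5 × D_KL(Q||M)
where M = 0.5 × (P + Q) is the mixture distribution.

M = 0.5 × (1/2, 1/2) + 0.5 × (1/3, 2/3) = (5/12, 7/12)

D_KL(P||M) = 0.0203 bits
D_KL(Q||M) = 0.0211 bits

JSD(P||Q) = 0.5 × 0.0203 + 0.5 × 0.0211 = 0.0207 bits

Unlike KL divergence, JSD is symmetric and bounded: 0 ≤ JSD ≤ log(2).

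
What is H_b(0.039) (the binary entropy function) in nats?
0.1648 nats

The binary entropy function is:
H(p) = -p log(p) - (1-p) log(1-p)

H(0.039) = -0.039 × log_e(0.039) - 0.961 × log_e(0.961)
H(0.039) = 0.1648 nats

Note: Binary entropy is maximized at p=0.5 (H=1 bit) and minimized at p=0 or p=1 (H=0).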